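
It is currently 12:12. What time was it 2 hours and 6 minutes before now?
Starting time: 12:12 = 12 total minutes past 12:00
Subtracting: 2 hours and 6 minutes = 126 minutes
12 - 126 = -114 (negative, add 12 hours = 720) = 606 minutes
= 10 hours and 6 minutes past 12:00 = 10:06

Final answer: 10:06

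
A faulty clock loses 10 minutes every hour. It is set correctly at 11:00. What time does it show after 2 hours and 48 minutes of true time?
For every 60 true minutes, the faulty clock advances 60 - 10 = 50 minutes.
True elapsed: 2 hours and 48 minutes = 168 minutes.
Faulty clock advances: 168 x 50/60 = 140 minutes (drift: 28 minutes behind).
Shown time: 11:00 + 140 minutes = 1:20.

Final answer: 1:20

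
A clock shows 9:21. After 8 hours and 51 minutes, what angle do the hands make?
First find the time 8 hours and 51 minutes after 9:21.
Total minutes: 9 x 60 + 21 + 8 x 60 + 51 = 1092.
1092 mod 720 = 372 minutes = 6:12.
Now compute the angle at 6:12:
Hour hand: 6 x 30 + 12 x 0.5 = 186 degrees
Minute hand: 12 x 6 = 72 degrees
Difference: |186 - 72| = 114 degrees
The angle is 114 degrees

Final answer: 114 degrees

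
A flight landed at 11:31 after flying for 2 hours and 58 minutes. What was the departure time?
Starting time: 11:31 = 691 total minutes past 12:00
Subtracting: 2 hours and 58 minutes = 178 minutes
691 - 178 = 513 minutes
= 8 hours and 33 minutes past 12:00 = 8:33

Final answer: 8:33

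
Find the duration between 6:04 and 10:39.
From 6:04 to 10:39:
(10 x 60 + 39) - (6 x 60 + 4) = 639 - 364 = 275 minutes
= 4 hours and 35 minutes

Final answer: 4 hours and 35 minutes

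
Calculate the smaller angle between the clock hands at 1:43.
Hour hand position: 1 x 30 + 43 x 0.5 = 51.5 degrees
Minute hand position: 43 x 6 = 258 degrees
Difference: |51.5 - 258| = 206.5 degrees
Since 206.5 > 180, the smaller angle is 360 - 206.5 = 153.5 degrees

Final answer: 153.5 degrees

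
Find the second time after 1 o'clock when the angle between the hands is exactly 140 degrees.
At t minutes past 1:00, the hour hand is at 30 x 1 + 0.5t degrees and the minute hand is at 6t degrees.
The smaller angle between them is 140 degrees when |30H - 5.5t| = 140 or |30H - 5.5t| = 220.
With H = 1, solve 30 x 1 - 5.5t = +/- target for each target:
  t = (30 x 1 - 140) / 5.5 = -20 (outside (0, 60))
  t = (30 x 1 + 140) / 5.5 = 30.91
  t = (30 x 1 - 220) / 5.5 = -34.55 (outside (0, 60))
  t = (30 x 1 + 220) / 5.5 = 45.45
Valid solutions in (0, 60): {30.91, 45.45} minutes.
The second occurrence is t = 45.45 minutes.
The hands form a 140-degree angle at 45.45 minutes past 1:00.

Final answer: 45.45 minutes past 1:00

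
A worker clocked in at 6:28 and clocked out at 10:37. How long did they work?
From 6:28 to 10:37:
(10 x 60 + 37) - (6 x 60 + 28) = 637 - 388 = 249 minutes
= 4 hours and 9 minutes

Final answer: 4 hours and 9 minutes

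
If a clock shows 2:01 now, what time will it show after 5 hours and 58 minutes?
Starting time: 2:01
Adding 58 minutes to 1 minute: 1 + 58 = 59 minutes
Adding 5 hours: 2 + 5 = 7
Final time: 7:59

Final answer: 7:59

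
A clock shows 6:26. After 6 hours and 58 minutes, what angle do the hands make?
First find the time 6 hours and 58 minutes after 6:26.
Total minutes: 6 x 60 + 26 + 6 x 60 + 58 = 804.
804 mod 720 = 84 minutes = 1:24.
Now compute the angle at 1:24:
Hour hand: 1 x 30 + 24 x 0.5 = 42 degrees
Minute hand: 24 x 6 = 144 degrees
Difference: |42 - 144| = 102 degrees
The angle is 102 degrees

Final answer: 102 degrees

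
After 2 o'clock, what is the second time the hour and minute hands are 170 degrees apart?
At t minutes past 2:00, the hour hand is at 30 x 2 + 0.5t degrees and the minute hand is at 6t degrees.
The smaller angle between them is 170 degrees when |30H - 5.5t| = 170 or |30H - 5.5t| = 190.
With H = 2, solve 30 x 2 - 5.5t = +/- target for each target:
  t = (30 x 2 - 170) / 5.5 = -20 (outside (0, 60))
  t = (30 x 2 + 170) / 5.5 = 41.82
  t = (30 x 2 - 190) / 5.5 = -23.64 (outside (0, 60))
  t = (30 x 2 + 190) / 5.5 = 45.45
Valid solutions in (0, 60): {41.82, 45.45} minutes.
The second occurrence is t = 45.45 minutes.
The hands form a 170-degree angle at 45.45 minutes past 2:00.

Final answer: 45.45 minutes past 2:00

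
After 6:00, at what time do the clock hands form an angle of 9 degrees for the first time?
At t minutes past 6:00, the hour hand is at 30 x 6 + 0.5t degrees and the minute hand is at 6t degrees.
The smaller angle between them is 9 degrees when |30H - 5.5t| = 9 or |30H - 5.5t| = 351.
With H = 6, solve 30 x 6 - 5.5t = +/- target for each target:
  t = (30 x 6 - 9) / 5.5 = 31.09
  t = (30 x 6 + 9) / 5.5 = 34.36
  t = (30 x 6 - 351) / 5.5 = -31.09 (outside (0, 60))
  t = (30 x 6 + 351) / 5.5 = 96.55 (outside (0, 60))
Valid solutions in (0, 60): {31.09, 34.36} minutes.
The first occurrence is t = 31.09 minutes.
The hands form a 9-degree angle at 31.09 minutes past 6:00.

Final answer: 31.09 minutes past 6:00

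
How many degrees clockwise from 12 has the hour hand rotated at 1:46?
The hour hand moves 30 degrees per hour and 0.5 degrees per minute.
At 1:46: (1) x 30 + 46 x 0.5 = 30 + 23 = 53 degrees

Final answer: 53 degrees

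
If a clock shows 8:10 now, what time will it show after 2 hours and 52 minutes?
Starting time: 8:10
Adding 52 minutes to 10 minutes: 10 + 52 = 62 minutes = 1 hour and 2 minutes
Adding 2 hours: 8 + 2 + 1 (carry) = 11
Final time: 11:02

Final answer: 11:02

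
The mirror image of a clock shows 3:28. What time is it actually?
Reflection across the vertical (12-6) axis maps a hand at angle A degrees to (360 - A) degrees, which sends a reading of T minutes past 12:00 to (720 - T) minutes past 12:00.
Mirror reads 3:28 = 208 minutes past 12:00.
Actual time: (720 - 208) mod 720 = 512 minutes = 8:32.

Final answer: 8:32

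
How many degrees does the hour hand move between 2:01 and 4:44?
The hour hand moves 0.5 degrees per minute.
Time elapsed: 4:44 - 2:01 = 163 minutes
Angular displacement: 163 x 0.5 = 81.5 degrees

Final answer: 81.5 degrees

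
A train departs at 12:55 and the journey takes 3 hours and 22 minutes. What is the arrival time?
Starting time: 12:55
Adding 22 minutes to 55 minutes: 55 + 22 = 77 minutes = 1 hour and 17 minutes
Adding 3 hours: 12 + 3 + 1 (carry) = 16 - 12 = 4
Final time: 4:17

Final answer: 4:17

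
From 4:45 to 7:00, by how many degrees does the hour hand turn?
The hour hand moves 0.5 degrees per minute.
Time elapsed: 7:00 - 4:45 = 135 minutes
Angular displacement: 135 x 0.5 = 67.5 degrees

Final answer: 67.5 degrees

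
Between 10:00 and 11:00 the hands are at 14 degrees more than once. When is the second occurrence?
At t minutes past 10:00, the hour hand is at 30 x 10 + 0.5t degrees and the minute hand is at 6t degrees.
The smaller angle between them is 14 degrees when |30H - 5.5t| = 14 or |30H - 5.5t| = 346.
With H = 10, solve 30 x 10 - 5.5t = +/- target for each target:
  t = (30 x 10 - 14) / 5.5 = 52
  t = (30 x 10 + 14) / 5.5 = 57.09
  t = (30 x 10 - 346) / 5.5 = -8.36 (outside (0, 60))
  t = (30 x 10 + 346) / 5.5 = 117.45 (outside (0, 60))
Valid solutions in (0, 60): {52, 57.09} minutes.
The second occurrence is t = 57.09 minutes.
The hands form a 14-degree angle at 57.09 minutes past 10:00.

Final answer: 57.09 minutes past 10:00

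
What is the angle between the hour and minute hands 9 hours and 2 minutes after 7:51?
First find the time 9 hours and 2 minutes after 7:51.
Total minutes: 7 x 60 + 51 + 9 x 60 + 2 = 1013.
1013 mod 720 = 293 minutes = 4:53.
Now compute the angle at 4:53:
Hour hand: 4 x 30 + 53 x 0.5 = 146.5 degrees
Minute hand: 53 x 6 = 318 degrees
Difference: |146.5 - 318| = 171.5 degrees
The angle is 171.5 degrees

Final answer: 171.5 degrees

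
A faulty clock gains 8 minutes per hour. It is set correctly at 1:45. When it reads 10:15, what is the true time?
For every 60 true minutes, the faulty clock advances 68 minutes, so 1 faulty-clock minute corresponds to 60/68 true minutes.
From 1:45 to 10:15 on the faulty dial is 510 minutes.
True elapsed: 510 x 60/68 = 450 minutes = 7 hours and 30 minutes.
True time: 1:45 + 7 hours and 30 minutes = 9:15.

Final answer: 9:15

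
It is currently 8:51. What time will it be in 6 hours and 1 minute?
Starting time: 8:51
Adding 1 minute to 51 minutes: 51 + 1 = 52 minutes
Adding 6 hours: 8 + 6 = 14 - 12 = 2
Final time: 2:52

Final answer: 2:52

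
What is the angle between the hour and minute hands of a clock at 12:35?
Hour hand position: 0 x 30 + 35 x 0.5 = 17.5 degrees
Minute hand position: 35 x 6 = 210 degrees
Difference: |17.5 - 210| = 192.5 degrees
Since 192.5 > 180, the smaller angle is 360 - 192.5 = 167.5 degrees

Final answer: 167.5 degrees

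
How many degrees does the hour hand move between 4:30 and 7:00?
The hour hand moves 0.5 degrees per minute.
Time elapsed: 7:00 - 4:30 = 150 minutes
Angular displacement: 150 x 0.5 = 75 degrees

Final answer: 75 degrees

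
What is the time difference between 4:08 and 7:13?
From 4:08 to 7:13:
(7 x 60 + 13) - (4 x 60 + 8) = 433 - 248 = 185 minutes
= 3 hours and 5 minutes

Final answer: 3 hours and 5 minutes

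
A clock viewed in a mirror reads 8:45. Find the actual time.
Reflection across the vertical (12-6) axis maps a hand at angle A degrees to (360 - A) degrees, which sends a reading of T minutes past 12:00 to (720 - T) minutes past 12:00.
Mirror reads 8:45 = 525 minutes past 12:00.
Actual time: (720 - 525) mod 720 = 195 minutes = 3:15.

Final answer: 3:15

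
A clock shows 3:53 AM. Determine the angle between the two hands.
Hour hand position: 3 x 30 + 53 x 0.5 = 116.5 degrees
Minute hand position: 53 x 6 = 318 degrees
Difference: |116.5 - 318| = 201.5 degrees
Since 201.5 > 180, the smaller angle is 360 - 201.5 = 158.5 degrees

Final answer: 158.5 degrees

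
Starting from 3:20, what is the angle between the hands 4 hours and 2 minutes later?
First find the time 4 hours and 2 minutes after 3:20.
Total minutes: 3 x 60 + 20 + 4 x 60 + 2 = 442.
442 mod 720 = 442 minutes = 7:22.
Now compute the angle at 7:22:
Hour hand: 7 x 30 + 22 x 0.5 = 221 degrees
Minute hand: 22 x 6 = 132 degrees
Difference: |221 - 132| = 89 degrees
The angle is 89 degrees

Final answer: 89 degrees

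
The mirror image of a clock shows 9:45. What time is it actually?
Reflection across the vertical (12-6) axis maps a hand at angle A degrees to (360 - A) degrees, which sends a reading of T minutes past 12:00 to (720 - T) minutes past 12:00.
Mirror reads 9:45 = 585 minutes past 12:00.
Actual time: (720 - 585) mod 720 = 135 minutes = 2:15.

Final answer: 2:15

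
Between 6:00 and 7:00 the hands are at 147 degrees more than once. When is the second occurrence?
At t minutes past 6:00, the hour hand is at 30 x 6 + 0.5t degrees and the minute hand is at 6t degrees.
The smaller angle between them is 147 degrees when |30H - 5.5t| = 147 or |30H - 5.5t| = 213.
With H = 6, solve 30 x 6 - 5.5t = +/- target for each target:
  t = (30 x 6 - 147) / 5.5 = 6
  t = (30 x 6 + 147) / 5.5 = 59.45
  t = (30 x 6 - 213) / 5.5 = -6 (outside (0, 60))
  t = (30 x 6 + 213) / 5.5 = 71.45 (outside (0, 60))
Valid solutions in (0, 60): {6, 59.45} minutes.
The second occurrence is t = 59.45 minutes.
The hands form a 147-degree angle at 59.45 minutes past 6:00.

Final answer: 59.45 minutes past 6:00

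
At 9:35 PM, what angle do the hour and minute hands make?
Hour hand position: 9 x 30 + 35 x 0.5 = 287.5 degrees
Minute hand position: 35 x 6 = 210 degrees
Difference: |287.5 - 210| = 77.5 degrees
The angle between the hands is 77.5 degrees

Final answer: 77.5 degrees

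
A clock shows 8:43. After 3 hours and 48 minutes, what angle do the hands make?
First find the time 3 hours and 48 minutes after 8:43.
Total minutes: 8 x 60 + 43 + 3 x 60 + 48 = 751.
751 mod 720 = 31 minutes = 12:31.
Now compute the angle at 12:31:
Hour hand: 0 x 30 + 31 x 0.5 = 15.5 degrees
Minute hand: 31 x 6 = 186 degrees
Difference: |15.5 - 186| = 170.5 degrees
The angle is 170.5 degrees

Final answer: 170.5 degrees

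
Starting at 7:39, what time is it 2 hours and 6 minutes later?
Starting time: 7:39
Adding 6 minutes to 39 minutes: 39 + 6 = 45 minutes
Adding 2 hours: 7 + 2 = 9
Final time: 9:45

Final answer: 9:45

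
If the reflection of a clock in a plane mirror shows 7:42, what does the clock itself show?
Reflection across the vertical (12-6) axis maps a hand at angle A degrees to (360 - A) degrees, which sends a reading of T minutes past 12:00 to (720 - T) minutes past 12:00.
Mirror reads 7:42 = 462 minutes past 12:00.
Actual time: (720 - 462) mod 720 = 258 minutes = 4:18.

Final answer: 4:18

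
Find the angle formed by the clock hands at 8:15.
Hour hand position: 8 x 30 + 15 x 0.5 = 247.5 degrees
Minute hand position: 15 x 6 = 90 degrees
Difference: |247.5 - 90| = 157.5 degrees
The angle between the hands is 157.5 degrees

Final answer: 157.5 degrees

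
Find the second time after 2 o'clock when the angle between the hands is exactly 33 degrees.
At t minutes past 2:00, the hour hand is at 30 x 2 + 0.5t degrees and the minute hand is at 6t degrees.
The smaller angle between them is 33 degrees when |30H - 5.5t| = 33 or |30H - 5.5t| = 327.
With H = 2, solve 30 x 2 - 5.5t = +/- target for each target:
  t = (30 x 2 - 33) / 5.5 = 4.91
  t = (30 x 2 + 33) / 5.5 = 16.91
  t = (30 x 2 - 327) / 5.5 = -48.55 (outside (0, 60))
  t = (30 x 2 + 327) / 5.5 = 70.36 (outside (0, 60))
Valid solutions in (0, 60): {4.91, 16.91} minutes.
The second occurrence is t = 16.91 minutes.
The hands form a 33-degree angle at 16.91 minutes past 2:00.

Final answer: 16.91 minutes past 2:00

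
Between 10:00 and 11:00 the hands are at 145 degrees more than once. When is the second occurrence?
At t minutes past 10:00, the hour hand is at 30 x 10 + 0.5t degrees and the minute hand is at 6t degrees.
The smaller angle between them is 145 degrees when |30H - 5.5t| = 145 or |30H - 5.5t| = 215.
With H = 10, solve 30 x 10 - 5.5t = +/- target for each target:
  t = (30 x 10 - 145) / 5.5 = 28.18
  t = (30 x 10 + 145) / 5.5 = 80.91 (outside (0, 60))
  t = (30 x 10 - 215) / 5.5 = 15.45
  t = (30 x 10 + 215) / 5.5 = 93.64 (outside (0, 60))
Valid solutions in (0, 60): {15.45, 28.18} minutes.
The second occurrence is t = 28.18 minutes.
The hands form a 145-degree angle at 28.18 minutes past 10:00.

Final answer: 28.18 minutes past 10:00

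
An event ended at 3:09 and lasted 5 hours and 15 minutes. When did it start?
Starting time: 3:09 = 189 total minutes past 12:00
Subtracting: 5 hours and 15 minutes = 315 minutes
189 - 315 = -126 (negative, add 12 hours = 720) = 594 minutes
= 9 hours and 54 minutes past 12:00 = 9:54

Final answer: 9:54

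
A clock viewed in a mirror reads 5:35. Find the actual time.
Reflection across the vertical (12-6) axis maps a hand at angle A degrees to (360 - A) degrees, which sends a reading of T minutes past 12:00 to (720 - T) minutes past 12:00.
Mirror reads 5:35 = 335 minutes past 12:00.
Actual time: (720 - 335) mod 720 = 385 minutes = 6:25.

Final answer: 6:25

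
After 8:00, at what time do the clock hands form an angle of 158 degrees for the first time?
At t minutes past 8:00, the hour hand is at 30 x 8 + 0.5t degrees and the minute hand is at 6t degrees.
The smaller angle between them is 158 degrees when |30H - 5.5t| = 158 or |30H - 5.5t| = 202.
With H = 8, solve 30 x 8 - 5.5t = +/- target for each target:
  t = (30 x 8 - 158) / 5.5 = 14.91
  t = (30 x 8 + 158) / 5.5 = 72.36 (outside (0, 60))
  t = (30 x 8 - 202) / 5.5 = 6.91
  t = (30 x 8 + 202) / 5.5 = 80.36 (outside (0, 60))
Valid solutions in (0, 60): {6.91, 14.91} minutes.
The first occurrence is t = 6.91 minutes.
The hands form a 158-degree angle at 6.91 minutes past 8:00.

Final answer: 6.91 minutes past 8:00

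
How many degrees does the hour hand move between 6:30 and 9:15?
The hour hand moves 0.5 degrees per minute.
Time elapsed: 9:15 - 6:30 = 165 minutes
Angular displacement: 165 x 0.5 = 82.5 degrees

Final answer: 82.5 degrees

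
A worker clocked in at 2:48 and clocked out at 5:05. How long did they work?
From 2:48 to 5:05:
(5 x 60 + 5) - (2 x 60 + 48) = 305 - 168 = 137 minutes
= 2 hours and 17 minutes

Final answer: 2 hours and 17 minutes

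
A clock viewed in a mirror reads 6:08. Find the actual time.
Reflection across the vertical (12-6) axis maps a hand at angle A degrees to (360 - A) degrees, which sends a reading of T minutes past 12:00 to (720 - T) minutes past 12:00.
Mirror reads 6:08 = 368 minutes past 12:00.
Actual time: (720 - 368) mod 720 = 352 minutes = 5:52.

Final answer: 5:52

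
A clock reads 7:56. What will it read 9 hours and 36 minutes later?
Starting time: 7:56
Adding 36 minutes to 56 minutes: 56 + 36 = 92 minutes = 1 hour and 32 minutes
Adding 9 hours: 7 + 9 + 1 (carry) = 17 - 12 = 5
Final time: 5:32

Final answer: 5:32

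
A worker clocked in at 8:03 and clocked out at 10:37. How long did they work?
From 8:03 to 10:37:
(10 x 60 + 37) - (8 x 60 + 3) = 637 - 483 = 154 minutes
= 2 hours and 34 minutes

Final answer: 2 hours and 34 minutes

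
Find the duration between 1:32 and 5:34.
From 1:32 to 5:34:
(5 x 60 + 34) - (1 x 60 + 32) = 334 - 92 = 242 minutes
= 4 hours and 2 minutes

Final answer: 4 hours and 2 minutes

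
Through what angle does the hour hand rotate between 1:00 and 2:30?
The hour hand moves 0.5 degrees per minute.
Time elapsed: 2:30 - 1:00 = 90 minutes
Angular displacement: 90 x 0.5 = 45 degrees

Final answer: 45 degrees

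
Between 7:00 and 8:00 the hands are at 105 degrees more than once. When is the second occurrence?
At t minutes past 7:00, the hour hand is at 30 x 7 + 0.5t degrees and the minute hand is at 6t degrees.
The smaller angle between them is 105 degrees when |30H - 5.5t| = 105 or |30H - 5.5t| = 255.
With H = 7, solve 30 x 7 - 5.5t = +/- target for each target:
  t = (30 x 7 - 105) / 5.5 = 19.09
  t = (30 x 7 + 105) / 5.5 = 57.27
  t = (30 x 7 - 255) / 5.5 = -8.18 (outside (0, 60))
  t = (30 x 7 + 255) / 5.5 = 84.55 (outside (0, 60))
Valid solutions in (0, 60): {19.09, 57.27} minutes.
The second occurrence is t = 57.27 minutes.
The hands form a 105-degree angle at 57.27 minutes past 7:00.

Final answer: 57.27 minutes past 7:00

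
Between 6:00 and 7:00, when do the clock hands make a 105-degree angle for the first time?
At t minutes past 6:00, the hour hand is at 30 x 6 + 0.5t degrees and the minute hand is at 6t degrees.
The smaller angle between them is 105 degrees when |30H - 5.5t| = 105 or |30H - 5.5t| = 255.
With H = 6, solve 30 x 6 - 5.5t = +/- target for each target:
  t = (30 x 6 - 105) / 5.5 = 13.64
  t = (30 x 6 + 105) / 5.5 = 51.82
  t = (30 x 6 - 255) / 5.5 = -13.64 (outside (0, 60))
  t = (30 x 6 + 255) / 5.5 = 79.09 (outside (0, 60))
Valid solutions in (0, 60): {13.64, 51.82} minutes.
The first occurrence is t = 13.64 minutes.
The hands form a 105-degree angle at 13.64 minutes past 6:00.

Final answer: 13.64 minutes past 6:00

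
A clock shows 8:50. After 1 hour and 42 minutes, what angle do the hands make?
First find the time 1 hour and 42 minutes after 8:50.
Total minutes: 8 x 60 + 50 + 1 x 60 + 42 = 632.
632 mod 720 = 632 minutes = 10:32.
Now compute the angle at 10:32:
Hour hand: 10 x 30 + 32 x 0.5 = 316 degrees
Minute hand: 32 x 6 = 192 degrees
Difference: |316 - 192| = 124 degrees
The angle is 124 degrees

Final answer: 124 degrees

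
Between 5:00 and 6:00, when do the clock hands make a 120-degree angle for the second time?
At t minutes past 5:00, the hour hand is at 30 x 5 + 0.5t degrees and the minute hand is at 6t degrees.
The smaller angle between them is 120 degrees when |30H - 5.5t| = 120 or |30H - 5.5t| = 240.
With H = 5, solve 30 x 5 - 5.5t = +/- target for each target:
  t = (30 x 5 - 120) / 5.5 = 5.45
  t = (30 x 5 + 120) / 5.5 = 49.09
  t = (30 x 5 - 240) / 5.5 = -16.36 (outside (0, 60))
  t = (30 x 5 + 240) / 5.5 = 70.91 (outside (0, 60))
Valid solutions in (0, 60): {5.45, 49.09} minutes.
The second occurrence is t = 49.09 minutes.
The hands form a 120-degree angle at 49.09 minutes past 5:00.

Final answer: 49.09 minutes past 5:00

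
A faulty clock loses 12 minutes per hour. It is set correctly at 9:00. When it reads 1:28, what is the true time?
For every 60 true minutes, the faulty clock advances 48 minutes, so 1 faulty-clock minute corresponds to 60/48 true minutes.
From 9:00 to 1:28 on the faulty dial is 268 minutes.
True elapsed: 268 x 60/48 = 335 minutes = 5 hours and 35 minutes.
True time: 9:00 + 5 hours and 35 minutes = 2:35.

Final answer: 2:35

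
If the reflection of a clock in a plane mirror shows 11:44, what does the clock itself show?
Reflection across the vertical (12-6) axis maps a hand at angle A degrees to (360 - A) degrees, which sends a reading of T minutes past 12:00 to (720 - T) minutes past 12:00.
Mirror reads 11:44 = 704 minutes past 12:00.
Actual time: (720 - 704) mod 720 = 16 minutes = 12:16.

Final answer: 12:16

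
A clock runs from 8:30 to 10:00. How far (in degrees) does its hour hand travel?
The hour hand moves 0.5 degrees per minute.
Time elapsed: 10:00 - 8:30 = 90 minutes
Angular displacement: 90 x 0.5 = 45 degrees

Final answer: 45 degrees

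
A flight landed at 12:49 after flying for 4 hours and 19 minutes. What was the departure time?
Starting time: 12:49 = 49 total minutes past 12:00
Subtracting: 4 hours and 19 minutes = 259 minutes
49 - 259 = -210 (negative, add 12 hours = 720) = 510 minutes
= 8 hours and 30 minutes past 12:00 = 8:30

Final answer: 8:30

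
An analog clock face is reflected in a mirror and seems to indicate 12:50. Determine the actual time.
Reflection across the vertical (12-6) axis maps a hand at angle A degrees to (360 - A) degrees, which sends a reading of T minutes past 12:00 to (720 - T) minutes past 12:00.
Mirror reads 12:50 = 50 minutes past 12:00.
Actual time: (720 - 50) mod 720 = 670 minutes = 11:10.

Final answer: 11:10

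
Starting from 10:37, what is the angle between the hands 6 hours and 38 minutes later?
First find the time 6 hours and 38 minutes after 10:37.
Total minutes: 10 x 60 + 37 + 6 x 60 + 38 = 1035.
1035 mod 720 = 315 minutes = 5:15.
Now compute the angle at 5:15:
Hour hand: 5 x 30 + 15 x 0.5 = 157.5 degrees
Minute hand: 15 x 6 = 90 degrees
Difference: |157.5 - 90| = 67.5 degrees
The angle is 67.5 degrees

Final answer: 67.5 degrees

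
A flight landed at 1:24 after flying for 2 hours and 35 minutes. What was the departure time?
Starting time: 1:24 = 84 total minutes past 12:00
Subtracting: 2 hours and 35 minutes = 155 minutes
84 - 155 = -71 (negative, add 12 hours = 720) = 649 minutes
= 10 hours and 49 minutes past 12:00 = 10:49

Final answer: 10:49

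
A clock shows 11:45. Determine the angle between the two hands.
Hour hand position: 11 x 30 + 45 x 0.5 = 352.5 degrees
Minute hand position: 45 x 6 = 270 degrees
Difference: |352.5 - 270| = 82.5 degrees
The angle between the hands is 82.5 degrees

Final answer: 82.5 degrees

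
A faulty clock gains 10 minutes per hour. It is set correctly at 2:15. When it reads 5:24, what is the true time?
For every 60 true minutes, the faulty clock advances 70 minutes, so 1 faulty-clock minute corresponds to 60/70 true minutes.
From 2:15 to 5:24 on the faulty dial is 189 minutes.
True elapsed: 189 x 60/70 = 162 minutes = 2 hours and 42 minutes.
True time: 2:15 + 2 hours and 42 minutes = 4:57.

Final answer: 4:57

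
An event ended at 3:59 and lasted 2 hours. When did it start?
Starting time: 3:59 = 239 total minutes past 12:00
Subtracting: 2 hours = 120 minutes
239 - 120 = 119 minutes
= 1 hour and 59 minutes past 12:00 = 1:59

Final answer: 1:59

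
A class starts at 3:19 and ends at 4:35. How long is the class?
From 3:19 to 4:35:
(4 x 60 + 35) - (3 x 60 + 19) = 275 - 199 = 76 minutes
= 1 hour and 16 minutes

Final answer: 1 hour and 16 minutes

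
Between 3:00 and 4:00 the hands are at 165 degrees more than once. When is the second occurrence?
At t minutes past 3:00, the hour hand is at 30 x 3 + 0.5t degrees and the minute hand is at 6t degrees.
The smaller angle between them is 165 degrees when |30H - 5.5t| = 165 or |30H - 5.5t| = 195.
With H = 3, solve 30 x 3 - 5.5t = +/- target for each target:
  t = (30 x 3 - 165) / 5.5 = -13.64 (outside (0, 60))
  t = (30 x 3 + 165) / 5.5 = 46.36
  t = (30 x 3 - 195) / 5.5 = -19.09 (outside (0, 60))
  t = (30 x 3 + 195) / 5.5 = 51.82
Valid solutions in (0, 60): {46.36, 51.82} minutes.
The second occurrence is t = 51.82 minutes.
The hands form a 165-degree angle at 51.82 minutes past 3:00.

Final answer: 51.82 minutes past 3:00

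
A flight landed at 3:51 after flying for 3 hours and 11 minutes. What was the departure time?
Starting time: 3:51 = 231 total minutes past 12:00
Subtracting: 3 hours and 11 minutes = 191 minutes
231 - 191 = 40 minutes
= 40 minutes past 12:00 = 12:40

Final answer: 12:40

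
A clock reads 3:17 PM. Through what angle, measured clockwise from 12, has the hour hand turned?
The hour hand moves 30 degrees per hour and 0.5 degrees per minute.
At 3:17: (3) x 30 + 17 x 0.5 = 90 + 8.5 = 98.5 degrees

Final answer: 98.5 degrees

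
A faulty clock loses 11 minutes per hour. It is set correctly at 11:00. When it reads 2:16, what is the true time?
For every 60 true minutes, the faulty clock advances 49 minutes, so 1 faulty-clock minute corresponds to 60/49 true minutes.
From 11:00 to 2:16 on the faulty dial is 196 minutes.
True elapsed: 196 x 60/49 = 240 minutes = 4 hours.
True time: 11:00 + 4 hours = 3:00.

Final answer: 3:00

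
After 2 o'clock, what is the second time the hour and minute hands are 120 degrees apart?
At t minutes past 2:00, the hour hand is at 30 x 2 + 0.5t degrees and the minute hand is at 6t degrees.
The smaller angle between them is 120 degrees when |30H - 5.5t| = 120 or |30H - 5.5t| = 240.
With H = 2, solve 30 x 2 - 5.5t = +/- target for each target:
  t = (30 x 2 - 120) / 5.5 = -10.91 (outside (0, 60))
  t = (30 x 2 + 120) / 5.5 = 32.73
  t = (30 x 2 - 240) / 5.5 = -32.73 (outside (0, 60))
  t = (30 x 2 + 240) / 5.5 = 54.55
Valid solutions in (0, 60): {32.73, 54.55} minutes.
The second occurrence is t = 54.55 minutes.
The hands form a 120-degree angle at 54.55 minutes past 2:00.

Final answer: 54.55 minutes past 2:00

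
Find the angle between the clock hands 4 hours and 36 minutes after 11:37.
First find the time 4 hours and 36 minutes after 11:37.
Total minutes: 11 x 60 + 37 + 4 x 60 + 36 = 973.
973 mod 720 = 253 minutes = 4:13.
Now compute the angle at 4:13:
Hour hand: 4 x 30 + 13 x 0.5 = 126.5 degrees
Minute hand: 13 x 6 = 78 degrees
Difference: |126.5 - 78| = 48.5 degrees
The angle is 48.5 degrees

Final answer: 48.5 degrees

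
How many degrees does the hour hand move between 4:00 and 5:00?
The hour hand moves 0.5 degrees per minute.
Time elapsed: 5:00 - 4:00 = 60 minutes
Angular displacement: 60 x 0.5 = 30 degrees

Final answer: 30 degrees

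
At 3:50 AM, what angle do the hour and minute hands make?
Hour hand position: 3 x 30 + 50 x 0.5 = 115 degrees
Minute hand position: 50 x 6 = 300 degrees
Difference: |115 - 300| = 185 degrees
Since 185 > 180, the smaller angle is 360 - 185 = 175 degrees

Final answer: 175 degrees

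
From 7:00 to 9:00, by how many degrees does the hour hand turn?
The hour hand moves 0.5 degrees per minute.
Time elapsed: 9:00 - 7:00 = 120 minutes
Angular displacement: 120 x 0.5 = 60 degrees

Final answer: 60 degrees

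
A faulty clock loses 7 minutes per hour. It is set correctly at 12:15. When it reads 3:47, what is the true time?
For every 60 true minutes, the faulty clock advances 53 minutes, so 1 faulty-clock minute corresponds to 60/53 true minutes.
From 12:15 to 3:47 on the faulty dial is 212 minutes.
True elapsed: 212 x 60/53 = 240 minutes = 4 hours.
True time: 12:15 + 4 hours = 4:15.

Final answer: 4:15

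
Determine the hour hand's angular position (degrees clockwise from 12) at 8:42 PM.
The hour hand moves 30 degrees per hour and 0.5 degrees per minute.
At 8:42: (8) x 30 + 42 x 0.5 = 240 + 21 = 261 degrees

Final answer: 261 degrees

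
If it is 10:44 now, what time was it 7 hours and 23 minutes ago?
Starting time: 10:44 = 644 total minutes past 12:00
Subtracting: 7 hours and 23 minutes = 443 minutes
644 - 443 = 201 minutes
= 3 hours and 21 minutes past 12:00 = 3:21

Final answer: 3:21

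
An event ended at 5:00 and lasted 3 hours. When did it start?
Starting time: 5:00 = 300 total minutes past 12:00
Subtracting: 3 hours = 180 minutes
300 - 180 = 120 minutes
= 2 hours past 12:00 = 2:00

Final answer: 2:00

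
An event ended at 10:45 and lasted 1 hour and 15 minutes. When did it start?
Starting time: 10:45 = 645 total minutes past 12:00
Subtracting: 1 hour and 15 minutes = 75 minutes
645 - 75 = 570 minutes
= 9 hours and 30 minutes past 12:00 = 9:30

Final answer: 9:30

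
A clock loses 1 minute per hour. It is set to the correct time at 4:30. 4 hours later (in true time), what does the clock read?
For every 60 true minutes, the faulty clock advances 60 - 1 = 59 minutes.
True elapsed: 4 hours = 240 minutes.
Faulty clock advances: 240 x 59/60 = 236 minutes (drift: 4 minutes behind).
Shown time: 4:30 + 236 minutes = 8:26.

Final answer: 8:26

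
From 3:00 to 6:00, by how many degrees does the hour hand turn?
The hour hand moves 0.5 degrees per minute.
Time elapsed: 6:00 - 3:00 = 180 minutes
Angular displacement: 180 x 0.5 = 90 degrees

Final answer: 90 degrees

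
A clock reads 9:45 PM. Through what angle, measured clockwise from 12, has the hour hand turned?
The hour hand moves 30 degrees per hour and 0.5 degrees per minute.
At 9:45: (9) x 30 + 45 x 0.5 = 270 + 22.5 = 292.5 degrees

Final answer: 292.5 degrees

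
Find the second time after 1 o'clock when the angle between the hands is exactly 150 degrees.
At t minutes past 1:00, the hour hand is at 30 x 1 + 0.5t degrees and the minute hand is at 6t degrees.
The smaller angle between them is 150 degrees when |30H - 5.5t| = 150 or |30H - 5.5t| = 210.
With H = 1, solve 30 x 1 - 5.5t = +/- target for each target:
  t = (30 x 1 - 150) / 5.5 = -21.82 (outside (0, 60))
  t = (30 x 1 + 150) / 5.5 = 32.73
  t = (30 x 1 - 210) / 5.5 = -32.73 (outside (0, 60))
  t = (30 x 1 + 210) / 5.5 = 43.64
Valid solutions in (0, 60): {32.73, 43.64} minutes.
The second occurrence is t = 43.64 minutes.
The hands form a 150-degree angle at 43.64 minutes past 1:00.

Final answer: 43.64 minutes past 1:00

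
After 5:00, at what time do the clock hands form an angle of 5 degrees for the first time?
At t minutes past 5:00, the hour hand is at 30 x 5 + 0.5t degrees and the minute hand is at 6t degrees.
The smaller angle between them is 5 degrees when |30H - 5.5t| = 5 or |30H - 5.5t| = 355.
With H = 5, solve 30 x 5 - 5.5t = +/- target for each target:
  t = (30 x 5 - 5) / 5.5 = 26.36
  t = (30 x 5 + 5) / 5.5 = 28.18
  t = (30 x 5 - 355) / 5.5 = -37.27 (outside (0, 60))
  t = (30 x 5 + 355) / 5.5 = 91.82 (outside (0, 60))
Valid solutions in (0, 60): {26.36, 28.18} minutes.
The first occurrence is t = 26.36 minutes.
The hands form a 5-degree angle at 26.36 minutes past 5:00.

Final answer: 26.36 minutes past 5:00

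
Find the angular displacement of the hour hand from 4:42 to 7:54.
The hour hand moves 0.5 degrees per minute.
Time elapsed: 7:54 - 4:42 = 192 minutes
Angular displacement: 192 x 0.5 = 96 degrees

Final answer: 96 degrees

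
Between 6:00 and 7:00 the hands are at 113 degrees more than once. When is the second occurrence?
At t minutes past 6:00, the hour hand is at 30 x 6 + 0.5t degrees and the minute hand is at 6t degrees.
The smaller angle between them is 113 degrees when |30H - 5.5t| = 113 or |30H - 5.5t| = 247.
With H = 6, solve 30 x 6 - 5.5t = +/- target for each target:
  t = (30 x 6 - 113) / 5.5 = 12.18
  t = (30 x 6 + 113) / 5.5 = 53.27
  t = (30 x 6 - 247) / 5.5 = -12.18 (outside (0, 60))
  t = (30 x 6 + 247) / 5.5 = 77.64 (outside (0, 60))
Valid solutions in (0, 60): {12.18, 53.27} minutes.
The second occurrence is t = 53.27 minutes.
The hands form a 113-degree angle at 53.27 minutes past 6:00.

Final answer: 53.27 minutes past 6:00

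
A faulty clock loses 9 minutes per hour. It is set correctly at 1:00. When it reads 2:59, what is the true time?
For every 60 true minutes, the faulty clock advances 51 minutes, so 1 faulty-clock minute corresponds to 60/51 true minutes.
From 1:00 to 2:59 on the faulty dial is 119 minutes.
True elapsed: 119 x 60/51 = 140 minutes = 2 hours and 20 minutes.
True time: 1:00 + 2 hours and 20 minutes = 3:20.

Final answer: 3:20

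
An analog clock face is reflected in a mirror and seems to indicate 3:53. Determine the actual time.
Reflection across the vertical (12-6) axis maps a hand at angle A degrees to (360 - A) degrees, which sends a reading of T minutes past 12:00 to (720 - T) minutes past 12:00.
Mirror reads 3:53 = 233 minutes past 12:00.
Actual time: (720 - 233) mod 720 = 487 minutes = 8:07.

Final answer: 8:07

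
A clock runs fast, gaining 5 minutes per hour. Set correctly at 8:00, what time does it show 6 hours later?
For every 60 true minutes, the faulty clock advances 60 + 5 = 65 minutes.
True elapsed: 6 hours = 360 minutes.
Faulty clock advances: 360 x 65/60 = 390 minutes (drift: 30 minutes ahead).
Shown time: 8:00 + 390 minutes = 2:30.

Final answer: 2:30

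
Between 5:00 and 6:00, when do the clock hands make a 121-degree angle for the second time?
At t minutes past 5:00, the hour hand is at 30 x 5 + 0.5t degrees and the minute hand is at 6t degrees.
The smaller angle between them is 121 degrees when |30H - 5.5t| = 121 or |30H - 5.5t| = 239.
With H = 5, solve 30 x 5 - 5.5t = +/- target for each target:
  t = (30 x 5 - 121) / 5.5 = 5.27
  t = (30 x 5 + 121) / 5.5 = 49.27
  t = (30 x 5 - 239) / 5.5 = -16.18 (outside (0, 60))
  t = (30 x 5 + 239) / 5.5 = 70.73 (outside (0, 60))
Valid solutions in (0, 60): {5.27, 49.27} minutes.
The second occurrence is t = 49.27 minutes.
The hands form a 121-degree angle at 49.27 minutes past 5:00.

Final answer: 49.27 minutes past 5:00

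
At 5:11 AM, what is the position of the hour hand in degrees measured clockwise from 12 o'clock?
The hour hand moves 30 degrees per hour and 0.5 degrees per minute.
At 5:11: (5) x 30 + 11 x 0.5 = 150 + 5.5 = 155.5 degrees

Final answer: 155.5 degrees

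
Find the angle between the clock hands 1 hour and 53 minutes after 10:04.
First find the time 1 hour and 53 minutes after 10:04.
Total minutes: 10 x 60 + 4 + 1 x 60 + 53 = 717.
717 mod 720 = 717 minutes = 11:57.
Now compute the angle at 11:57:
Hour hand: 11 x 30 + 57 x 0.5 = 358.5 degrees
Minute hand: 57 x 6 = 342 degrees
Difference: |358.5 - 342| = 16.5 degrees
The angle is 16.5 degrees

Final answer: 16.5 degrees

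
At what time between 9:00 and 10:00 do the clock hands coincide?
The minute hand gains 5.5 degrees per minute on the hour hand.
At 9:00, the hour hand is at 270 degrees and the minute hand is at 0 degrees.
The gap is 270 degrees. Time to close: 270/5.5 = 60 x 9/11 = 49.09 minutes.
The hands overlap at 49.09 minutes past 9:00.

Final answer: 49.09 minutes past 9:00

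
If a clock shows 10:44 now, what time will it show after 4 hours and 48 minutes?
Starting time: 10:44
Adding 48 minutes to 44 minutes: 44 + 48 = 92 minutes = 1 hour and 32 minutes
Adding 4 hours: 10 + 4 + 1 (carry) = 15 - 12 = 3
Final time: 3:32

Final answer: 3:32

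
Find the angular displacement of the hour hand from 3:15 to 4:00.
The hour hand moves 0.5 degrees per minute.
Time elapsed: 4:00 - 3:15 = 45 minutes
Angular displacement: 45 x 0.5 = 22.5 degrees

Final answer: 22.5 degrees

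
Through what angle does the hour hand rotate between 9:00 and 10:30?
The hour hand moves 0.5 degrees per minute.
Time elapsed: 10:30 - 9:00 = 90 minutes
Angular displacement: 90 x 0.5 = 45 degrees

Final answer: 45 degrees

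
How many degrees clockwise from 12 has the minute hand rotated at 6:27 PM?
The minute hand moves 6 degrees per minute.
At 6:27: 27 x 6 = 162 degrees

Final answer: 162 degrees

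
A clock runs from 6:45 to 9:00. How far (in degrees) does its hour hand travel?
The hour hand moves 0.5 degrees per minute.
Time elapsed: 9:00 - 6:45 = 135 minutes
Angular displacement: 135 x 0.5 = 67.5 degrees

Final answer: 67.5 degrees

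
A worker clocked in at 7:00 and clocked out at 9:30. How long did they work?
From 7:00 to 9:30:
(9 x 60 + 30) - (7 x 60 + 0) = 570 - 420 = 150 minutes
= 2 hours and 30 minutes

Final answer: 2 hours and 30 minutes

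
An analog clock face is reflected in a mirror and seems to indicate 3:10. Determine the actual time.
Reflection across the vertical (12-6) axis maps a hand at angle A degrees to (360 - A) degrees, which sends a reading of T minutes past 12:00 to (720 - T) minutes past 12:00.
Mirror reads 3:10 = 190 minutes past 12:00.
Actual time: (720 - 190) mod 720 = 530 minutes = 8:50.

Final answer: 8:50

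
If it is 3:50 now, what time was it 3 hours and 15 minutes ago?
Starting time: 3:50 = 230 total minutes past 12:00
Subtracting: 3 hours and 15 minutes = 195 minutes
230 - 195 = 35 minutes
= 35 minutes past 12:00 = 12:35

Final answer: 12:35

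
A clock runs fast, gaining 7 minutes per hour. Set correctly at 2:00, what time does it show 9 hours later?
For every 60 true minutes, the faulty clock advances 60 + 7 = 67 minutes.
True elapsed: 9 hours = 540 minutes.
Faulty clock advances: 540 x 67/60 = 603 minutes (drift: 63 minutes ahead).
Shown time: 2:00 + 603 minutes = 12:03.

Final answer: 12:03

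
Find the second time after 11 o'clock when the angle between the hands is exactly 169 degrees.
At t minutes past 11:00, the hour hand is at 30 x 11 + 0.5t degrees and the minute hand is at 6t degrees.
The smaller angle between them is 169 degrees when |30H - 5.5t| = 169 or |30H - 5.5t| = 191.
With H = 11, solve 30 x 11 - 5.5t = +/- target for each target:
  t = (30 x 11 - 169) / 5.5 = 29.27
  t = (30 x 11 + 169) / 5.5 = 90.73 (outside (0, 60))
  t = (30 x 11 - 191) / 5.5 = 25.27
  t = (30 x 11 + 191) / 5.5 = 94.73 (outside (0, 60))
Valid solutions in (0, 60): {25.27, 29.27} minutes.
The second occurrence is t = 29.27 minutes.
The hands form a 169-degree angle at 29.27 minutes past 11:00.

Final answer: 29.27 minutes past 11:00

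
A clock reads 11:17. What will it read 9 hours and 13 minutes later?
Starting time: 11:17
Adding 13 minutes to 17 minutes: 17 + 13 = 30 minutes
Adding 9 hours: 11 + 9 = 20 - 12 = 8
Final time: 8:30

Final answer: 8:30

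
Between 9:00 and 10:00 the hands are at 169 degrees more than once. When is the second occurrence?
At t minutes past 9:00, the hour hand is at 30 x 9 + 0.5t degrees and the minute hand is at 6t degrees.
The smaller angle between them is 169 degrees when |30H - 5.5t| = 169 or |30H - 5.5t| = 191.
With H = 9, solve 30 x 9 - 5.5t = +/- target for each target:
  t = (30 x 9 - 169) / 5.5 = 18.36
  t = (30 x 9 + 169) / 5.5 = 79.82 (outside (0, 60))
  t = (30 x 9 - 191) / 5.5 = 14.36
  t = (30 x 9 + 191) / 5.5 = 83.82 (outside (0, 60))
Valid solutions in (0, 60): {14.36, 18.36} minutes.
The second occurrence is t = 18.36 minutes.
The hands form a 169-degree angle at 18.36 minutes past 9:00.

Final answer: 18.36 minutes past 9:00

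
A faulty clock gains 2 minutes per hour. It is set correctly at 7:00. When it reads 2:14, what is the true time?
For every 60 true minutes, the faulty clock advances 62 minutes, so 1 faulty-clock minute corresponds to 60/62 true minutes.
From 7:00 to 2:14 on the faulty dial is 434 minutes.
True elapsed: 434 x 60/62 = 420 minutes = 7 hours.
True time: 7:00 + 7 hours = 2:00.

Final answer: 2:00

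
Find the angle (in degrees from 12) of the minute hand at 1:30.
The minute hand moves 6 degrees per minute.
At 1:30: 30 x 6 = 180 degrees

Final answer: 180 degrees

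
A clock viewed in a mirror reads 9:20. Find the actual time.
Reflection across the vertical (12-6) axis maps a hand at angle A degrees to (360 - A) degrees, which sends a reading of T minutes past 12:00 to (720 - T) minutes past 12:00.
Mirror reads 9:20 = 560 minutes past 12:00.
Actual time: (720 - 560) mod 720 = 160 minutes = 2:40.

Final answer: 2:40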